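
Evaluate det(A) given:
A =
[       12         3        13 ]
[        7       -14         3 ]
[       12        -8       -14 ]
det(A) = 4498

Expand along row 0 (cofactor expansion): det(A) = a*(e*i - f*h) - b*(d*i - f*g) + c*(d*h - e*g), where the 3×3 is [[a, b, c], [d, e, f], [g, h, i]].
Minor M_00 = (-14)*(-14) - (3)*(-8) = 196 + 24 = 220.
Minor M_01 = (7)*(-14) - (3)*(12) = -98 - 36 = -134.
Minor M_02 = (7)*(-8) - (-14)*(12) = -56 + 168 = 112.
det(A) = (12)*(220) - (3)*(-134) + (13)*(112) = 2640 + 402 + 1456 = 4498.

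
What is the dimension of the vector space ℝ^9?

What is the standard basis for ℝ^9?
Dimension = 9; standard basis = {e_1, e_2, e_3, …, e_9}

ℝ^9 is the space of 9-tuples of real numbers; its dimension is 9.
The standard basis consists of 9 vectors: e_1, e_2, e_3, …, e_9, where e_i is the vector with 1 in position i and 0 elsewhere.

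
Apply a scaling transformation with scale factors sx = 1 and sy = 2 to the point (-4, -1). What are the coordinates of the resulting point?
(-4, -2)

Scaling matrix:
[[1, 0], [0, 2]]
Result: (-4 × 1, -1 × 2) = (-4, -2)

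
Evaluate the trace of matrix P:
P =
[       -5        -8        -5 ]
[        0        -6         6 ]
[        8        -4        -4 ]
tr(P) = -5 - 6 - 4 = -15

The trace of a square matrix is the sum of its diagonal entries.
Diagonal entries of P: P[0][0] = -5, P[1][1] = -6, P[2][2] = -4.
tr(P) = -5 - 6 - 4 = -15.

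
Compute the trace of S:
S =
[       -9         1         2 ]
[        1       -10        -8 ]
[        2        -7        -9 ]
tr(S) = -9 - 10 - 9 = -28

The trace of a square matrix is the sum of its diagonal entries.
Diagonal entries of S: S[0][0] = -9, S[1][1] = -10, S[2][2] = -9.
tr(S) = -9 - 10 - 9 = -28.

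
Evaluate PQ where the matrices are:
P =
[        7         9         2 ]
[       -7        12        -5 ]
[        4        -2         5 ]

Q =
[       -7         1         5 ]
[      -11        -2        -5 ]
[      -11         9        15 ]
PQ =
[     -170         7        20 ]
[      -28       -76      -170 ]
[      -61        53       105 ]

Matrix multiplication: (PQ)[i][j] = sum over k of P[i][k] * Q[k][j].
  (PQ)[0][0] = (7)*(-7) + (9)*(-11) + (2)*(-11) = -170
  (PQ)[0][1] = (7)*(1) + (9)*(-2) + (2)*(9) = 7
  (PQ)[0][2] = (7)*(5) + (9)*(-5) + (2)*(15) = 20
  (PQ)[1][0] = (-7)*(-7) + (12)*(-11) + (-5)*(-11) = -28
  (PQ)[1][1] = (-7)*(1) + (12)*(-2) + (-5)*(9) = -76
  (PQ)[1][2] = (-7)*(5) + (12)*(-5) + (-5)*(15) = -170
  (PQ)[2][0] = (4)*(-7) + (-2)*(-11) + (5)*(-11) = -61
  (PQ)[2][1] = (4)*(1) + (-2)*(-2) + (5)*(9) = 53
  (PQ)[2][2] = (4)*(5) + (-2)*(-5) + (5)*(15) = 105
PQ =
[     -170         7        20 ]
[      -28       -76      -170 ]
[      -61        53       105 ]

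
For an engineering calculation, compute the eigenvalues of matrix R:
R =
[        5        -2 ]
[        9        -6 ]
λ = -4, 3

Solve det(R - λI) = 0. For a 2×2 matrix the characteristic equation is λ² - (trace)λ + det = 0.
trace(R) = a + d = 5 - 6 = -1.
det(R) = a*d - b*c = (5)*(-6) - (-2)*(9) = -30 + 18 = -12.
Characteristic equation: λ² - (-1)λ + (-12) = 0.
Discriminant = (-1)² - 4*(-12) = 1 + 48 = 49.
λ = (-1 ± √49) / 2 = (-1 ± 7) / 2 = -4, 3.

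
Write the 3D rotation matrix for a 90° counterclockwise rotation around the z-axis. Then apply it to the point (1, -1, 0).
R = [[0, -1, 0], [1, 0, 0], [0, 0, 1]]; R·(1, -1, 0) = (1, 1, 0)

Rotation matrix for 90° around z-axis:
cos(90°) = 0, sin(90°) = 1
R = [[0, -1, 0], [1, 0, 0], [0, 0, 1]]
Apply to (1, -1, 0): R·[1, -1, 0]ᵀ = (1, 1, 0)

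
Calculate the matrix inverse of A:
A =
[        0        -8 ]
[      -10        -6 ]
det(A) = -80
A⁻¹ =
[     3/40     -1/10 ]
[     -1/8         0 ]

For a 2×2 matrix A = [[a, b], [c, d]] with det(A) ≠ 0, A⁻¹ = (1/det(A)) * [[d, -b], [-c, a]].
det(A) = (0)*(-6) - (-8)*(-10) = 0 - 80 = -80.
A⁻¹ = (1/-80) * [[-6, 8], [10, 0]].
Dividing each entry by -80 and reducing:
A⁻¹ =
[     3/40     -1/10 ]
[     -1/8         0 ]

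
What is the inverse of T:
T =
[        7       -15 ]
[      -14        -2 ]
det(T) = -224
T⁻¹ =
[    1/112   -15/224 ]
[    -1/16     -1/32 ]

For a 2×2 matrix T = [[a, b], [c, d]] with det(T) ≠ 0, T⁻¹ = (1/det(T)) * [[d, -b], [-c, a]].
det(T) = (7)*(-2) - (-15)*(-14) = -14 - 210 = -224.
T⁻¹ = (1/-224) * [[-2, 15], [14, 7]].
Dividing each entry by -224 and reducing:
T⁻¹ =
[    1/112   -15/224 ]
[    -1/16     -1/32 ]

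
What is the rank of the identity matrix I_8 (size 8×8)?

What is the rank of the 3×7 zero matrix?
rank(I_8) = 8, rank(0) = 0

The identity I_8 has 8 columns that are the standard basis vectors e_1, …, e_8. These are linearly independent, so all 8 columns are pivots and rank(I_8) = 8.
The 3×7 zero matrix has every entry zero, so every row is the zero row and there are no pivots; rank(0) = 0.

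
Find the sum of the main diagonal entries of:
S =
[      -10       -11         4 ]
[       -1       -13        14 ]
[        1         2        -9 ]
tr(S) = -10 - 13 - 9 = -32

The trace of a square matrix is the sum of its diagonal entries.
Diagonal entries of S: S[0][0] = -10, S[1][1] = -13, S[2][2] = -9.
tr(S) = -10 - 13 - 9 = -32.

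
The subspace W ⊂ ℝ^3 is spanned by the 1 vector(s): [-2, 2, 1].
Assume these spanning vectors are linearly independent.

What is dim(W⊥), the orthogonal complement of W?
dim(W⊥) = 2

For any subspace W of ℝ^n, dim(W) + dim(W⊥) = n (the whole-space dimension).
Here the given 1 vectors are linearly independent, so dim(W) = 1.
Thus dim(W⊥) = n - dim(W) = 3 - 1 = 2.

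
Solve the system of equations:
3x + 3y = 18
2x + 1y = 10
x = 4, y = 2

Use elimination (row reduction):
Equation 1: 3x + 3y = 18.
Equation 2: 2x + 1y = 10.
Multiply Eq1 by 2 and Eq2 by 3: 6x + 6y = 36;  6x + 3y = 30.
Subtract: (-3)y = -6, so y = 2.
Back-substitute into Eq1: 3x + 3*(2) = 18, so x = 4.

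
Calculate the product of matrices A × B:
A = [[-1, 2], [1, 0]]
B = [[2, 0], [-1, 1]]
[[-4, 2], [2, 0]]

Matrix multiplication:
C[0][0] = -1×2 + 2×-1 = -4
C[0][1] = -1×0 + 2×1 = 2
C[1][0] = 1×2 + 0×-1 = 2
C[1][1] = 1×0 + 0×1 = 0
Result: [[-4, 2], [2, 0]]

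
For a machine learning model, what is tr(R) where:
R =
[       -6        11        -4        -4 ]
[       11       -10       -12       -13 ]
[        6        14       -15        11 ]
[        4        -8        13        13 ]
tr(R) = -6 - 10 - 15 + 13 = -18

The trace of a square matrix is the sum of its diagonal entries.
Diagonal entries of R: R[0][0] = -6, R[1][1] = -10, R[2][2] = -15, R[3][3] = 13.
tr(R) = -6 - 10 - 15 + 13 = -18.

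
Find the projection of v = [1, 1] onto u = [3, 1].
[6/5, 2/5]

The projection of v onto u is proj_u(v) = ((v·u) / (u·u)) · u.
v·u = (1)*(3) + (1)*(1) = 4.
u·u = (3)*(3) + (1)*(1) = 10.
coefficient = 4 / 10 = 2/5.
proj_u(v) = 2/5 · [3, 1] = [6/5, 2/5].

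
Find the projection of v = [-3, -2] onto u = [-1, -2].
[-7/5, -14/5]

The projection of v onto u is proj_u(v) = ((v·u) / (u·u)) · u.
v·u = (-3)*(-1) + (-2)*(-2) = 7.
u·u = (-1)*(-1) + (-2)*(-2) = 5.
coefficient = 7 / 5 = 7/5.
proj_u(v) = 7/5 · [-1, -2] = [-7/5, -14/5].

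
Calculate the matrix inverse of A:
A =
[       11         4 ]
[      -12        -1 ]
det(A) = 37
A⁻¹ =
[    -1/37     -4/37 ]
[    12/37     11/37 ]

For a 2×2 matrix A = [[a, b], [c, d]] with det(A) ≠ 0, A⁻¹ = (1/det(A)) * [[d, -b], [-c, a]].
det(A) = (11)*(-1) - (4)*(-12) = -11 + 48 = 37.
A⁻¹ = (1/37) * [[-1, -4], [12, 11]].
Dividing each entry by 37 and reducing:
A⁻¹ =
[    -1/37     -4/37 ]
[    12/37     11/37 ]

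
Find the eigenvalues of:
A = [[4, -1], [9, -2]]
λ = 1, 1

Solve det(A - λI) = 0. For a 2×2 matrix this is λ² - (trace)λ + det = 0.
trace(A) = 4 - 2 = 2.
det(A) = (4)*(-2) - (-1)*(9) = -8 + 9 = 1.
Characteristic equation: λ² - (2)λ + (1) = 0.
Discriminant: (2)² - 4*(1) = 4 - 4 = 0.
Roots: λ = (2 ± √0) / 2 = 1, 1.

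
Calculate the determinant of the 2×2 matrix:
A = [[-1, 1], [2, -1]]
-1

For A = [[a, b], [c, d]], det(A) = a*d - b*c.
det(A) = (-1)*(-1) - (1)*(2) = 1 - 2 = -1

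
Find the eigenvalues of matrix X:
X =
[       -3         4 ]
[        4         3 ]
λ = -5, 5

Solve det(X - λI) = 0. For a 2×2 matrix the characteristic equation is λ² - (trace)λ + det = 0.
trace(X) = a + d = -3 + 3 = 0.
det(X) = a*d - b*c = (-3)*(3) - (4)*(4) = -9 - 16 = -25.
Characteristic equation: λ² - (0)λ + (-25) = 0.
Discriminant = (0)² - 4*(-25) = 0 + 100 = 100.
λ = (0 ± √100) / 2 = (0 ± 10) / 2 = -5, 5.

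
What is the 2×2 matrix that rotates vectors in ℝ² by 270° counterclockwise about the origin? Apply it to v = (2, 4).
R = [[0, 1], [-1, 0]]; R·v = (4, -2)

A counterclockwise rotation by angle θ in ℝ² has matrix R(θ) = [[cos θ, -sin θ], [sin θ, cos θ]].
For θ = 270°: cos θ = 0, sin θ = -1.
R(270°) = [[0, 1], [-1, 0]].
R·v = [0·2 + (1)·4, -1·2 + 0·4] = (4, -2).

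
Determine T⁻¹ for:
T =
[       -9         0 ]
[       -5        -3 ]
det(T) = 27
T⁻¹ =
[     -1/9         0 ]
[     5/27      -1/3 ]

For a 2×2 matrix T = [[a, b], [c, d]] with det(T) ≠ 0, T⁻¹ = (1/det(T)) * [[d, -b], [-c, a]].
det(T) = (-9)*(-3) - (0)*(-5) = 27 - 0 = 27.
T⁻¹ = (1/27) * [[-3, 0], [5, -9]].
Dividing each entry by 27 and reducing:
T⁻¹ =
[     -1/9         0 ]
[     5/27      -1/3 ]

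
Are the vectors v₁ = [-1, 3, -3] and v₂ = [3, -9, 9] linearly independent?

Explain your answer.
No, linearly dependent (v₂ = -3·v₁)

Check whether there is a scalar k with v₂ = k·v₁.
Comparing components, k = -3 satisfies -3·[-1, 3, -3] = [3, -9, 9].
Since v₂ is a scalar multiple of v₁, the two vectors are linearly dependent.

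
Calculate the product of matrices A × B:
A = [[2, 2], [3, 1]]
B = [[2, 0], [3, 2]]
[[10, 4], [9, 2]]

Matrix multiplication:
C[0][0] = 2×2 + 2×3 = 10
C[0][1] = 2×0 + 2×2 = 4
C[1][0] = 3×2 + 1×3 = 9
C[1][1] = 3×0 + 1×2 = 2
Result: [[10, 4], [9, 2]]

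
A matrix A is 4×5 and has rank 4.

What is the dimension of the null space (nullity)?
1

The rank-nullity theorem for an m×n matrix states:
rank(A) + nullity(A) = n (the number of columns).
Here n = 5 and rank(A) = 4, so nullity(A) = 5 - 4 = 1.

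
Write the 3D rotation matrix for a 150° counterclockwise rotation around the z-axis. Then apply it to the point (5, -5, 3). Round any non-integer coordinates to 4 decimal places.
R = [[-√3/2, -1/2, 0], [1/2, -√3/2, 0], [0, 0, 1]]; R·(5, -5, 3) = (-1.8301, 6.8301, 3.0000)

Rotation matrix for 150° around z-axis:
cos(150°) = -√3/2, sin(150°) = 1/2
R = [[-√3/2, -1/2, 0], [1/2, -√3/2, 0], [0, 0, 1]]
Apply to (5, -5, 3): R·[5, -5, 3]ᵀ = (-1.8301, 6.8301, 3.0000)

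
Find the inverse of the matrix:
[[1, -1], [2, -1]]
[[-1, 1], [-2, 1]]

For [[a,b],[c,d]], inverse = (1/det)·[[d,-b],[-c,a]]
det = 1·-1 - -1·2 = 1
Inverse = (1/1)·[[-1, 1], [-2, 1]]
        = [[-1, 1], [-2, 1]]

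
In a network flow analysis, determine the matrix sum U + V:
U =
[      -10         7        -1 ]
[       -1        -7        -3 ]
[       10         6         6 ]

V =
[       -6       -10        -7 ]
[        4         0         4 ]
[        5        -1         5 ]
U + V =
[      -16        -3        -8 ]
[        3        -7         1 ]
[       15         5        11 ]

Matrix addition is elementwise: (U+V)[i][j] = U[i][j] + V[i][j].
  (U+V)[0][0] = (-10) + (-6) = -16
  (U+V)[0][1] = (7) + (-10) = -3
  (U+V)[0][2] = (-1) + (-7) = -8
  (U+V)[1][0] = (-1) + (4) = 3
  (U+V)[1][1] = (-7) + (0) = -7
  (U+V)[1][2] = (-3) + (4) = 1
  (U+V)[2][0] = (10) + (5) = 15
  (U+V)[2][1] = (6) + (-1) = 5
  (U+V)[2][2] = (6) + (5) = 11
U + V =
[      -16        -3        -8 ]
[        3        -7         1 ]
[       15         5        11 ]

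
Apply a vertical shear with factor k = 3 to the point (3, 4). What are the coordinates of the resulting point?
(3, 13)

Shear matrix for vertical shear with factor k = 3:
[[1, 0], [3, 1]]
Result: (3, 4) → (3, 13)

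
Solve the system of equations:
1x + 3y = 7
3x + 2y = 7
x = 1, y = 2

Use elimination (row reduction):
Equation 1: 1x + 3y = 7.
Equation 2: 3x + 2y = 7.
Multiply Eq1 by 3 and Eq2 by 1: 3x + 9y = 21;  3x + 2y = 7.
Subtract: (-7)y = -14, so y = 2.
Back-substitute into Eq1: 1x + 3*(2) = 7, so x = 1.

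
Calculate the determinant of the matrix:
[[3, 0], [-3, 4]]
12

For a 2×2 matrix [[a, b], [c, d]], det = ad - bc
det = (3)(4) - (0)(-3) = 12 - 0 = 12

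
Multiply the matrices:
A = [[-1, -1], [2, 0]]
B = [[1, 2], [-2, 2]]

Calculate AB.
[[1, -4], [2, 4]]

Each entry (i,j) of AB = sum over k of A[i][k]*B[k][j].
(AB)[0][0] = (-1)*(1) + (-1)*(-2) = 1
(AB)[0][1] = (-1)*(2) + (-1)*(2) = -4
(AB)[1][0] = (2)*(1) + (0)*(-2) = 2
(AB)[1][1] = (2)*(2) + (0)*(2) = 4
AB = [[1, -4], [2, 4]]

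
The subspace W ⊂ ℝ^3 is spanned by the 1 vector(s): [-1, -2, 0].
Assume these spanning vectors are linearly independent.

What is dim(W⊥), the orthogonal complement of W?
dim(W⊥) = 2

For any subspace W of ℝ^n, dim(W) + dim(W⊥) = n (the whole-space dimension).
Here the given 1 vectors are linearly independent, so dim(W) = 1.
Thus dim(W⊥) = n - dim(W) = 3 - 1 = 2.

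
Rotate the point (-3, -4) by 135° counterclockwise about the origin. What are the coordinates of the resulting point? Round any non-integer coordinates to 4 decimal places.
(4.9497, 0.7071)

Rotation matrix R(θ) = [[cos θ, -sin θ], [sin θ, cos θ]]; for θ = 135°:
R = [[-√2/2, -√2/2], [√2/2, -√2/2]]
Result: R × [-3, -4]ᵀ = [-√2/2·-3 + (-√2/2)·-4, √2/2·-3 + (-√2/2)·-4]ᵀ = (4.9497, 0.7071)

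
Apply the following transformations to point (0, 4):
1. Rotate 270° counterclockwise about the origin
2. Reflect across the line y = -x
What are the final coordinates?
(0, -4)

Step 1: Rotate 270° → (4, 0)
Step 2: Reflect across the line y = -x → (0, -4)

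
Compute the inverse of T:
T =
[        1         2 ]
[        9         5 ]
det(T) = -13
T⁻¹ =
[    -5/13      2/13 ]
[     9/13     -1/13 ]

For a 2×2 matrix T = [[a, b], [c, d]] with det(T) ≠ 0, T⁻¹ = (1/det(T)) * [[d, -b], [-c, a]].
det(T) = (1)*(5) - (2)*(9) = 5 - 18 = -13.
T⁻¹ = (1/-13) * [[5, -2], [-9, 1]].
Dividing each entry by -13 and reducing:
T⁻¹ =
[    -5/13      2/13 ]
[     9/13     -1/13 ]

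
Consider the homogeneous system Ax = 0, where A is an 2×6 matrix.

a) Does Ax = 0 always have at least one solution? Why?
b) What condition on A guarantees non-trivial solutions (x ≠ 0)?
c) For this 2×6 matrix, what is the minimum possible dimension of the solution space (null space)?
a) Yes, x = 0 is always a solution. b) When A has linearly dependent columns (rank < n). c) Minimum nullity = 4.

a) x = 0 satisfies A·0 = 0, so the zero vector is always a solution.
b) Non-trivial solutions exist iff the columns of A are linearly dependent, equivalently rank(A) < n (the number of columns).
c) By rank-nullity, rank(A) + nullity(A) = n = 6. Since A has only 2 rows, rank(A) ≤ 2, so nullity(A) ≥ 6 - 2 = 4.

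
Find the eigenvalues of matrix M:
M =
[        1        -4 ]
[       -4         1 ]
λ = -3, 5

Solve det(M - λI) = 0. For a 2×2 matrix the characteristic equation is λ² - (trace)λ + det = 0.
trace(M) = a + d = 1 + 1 = 2.
det(M) = a*d - b*c = (1)*(1) - (-4)*(-4) = 1 - 16 = -15.
Characteristic equation: λ² - (2)λ + (-15) = 0.
Discriminant = (2)² - 4*(-15) = 4 + 60 = 64.
λ = (2 ± √64) / 2 = (2 ± 8) / 2 = -3, 5.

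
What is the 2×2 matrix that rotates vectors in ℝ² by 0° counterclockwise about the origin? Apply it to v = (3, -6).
R = [[1, 0], [0, 1]]; R·v = (3, -6)

A counterclockwise rotation by angle θ in ℝ² has matrix R(θ) = [[cos θ, -sin θ], [sin θ, cos θ]].
For θ = 0°: cos θ = 1, sin θ = 0.
R(0°) = [[1, 0], [0, 1]].
R·v = [1·3 + (0)·-6, 0·3 + 1·-6] = (3, -6).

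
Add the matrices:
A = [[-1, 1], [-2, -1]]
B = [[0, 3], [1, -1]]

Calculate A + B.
[[-1, 4], [-1, -2]]

Add corresponding elements:
(-1)+(0)=-1
(1)+(3)=4
(-2)+(1)=-1
(-1)+(-1)=-2
A + B = [[-1, 4], [-1, -2]]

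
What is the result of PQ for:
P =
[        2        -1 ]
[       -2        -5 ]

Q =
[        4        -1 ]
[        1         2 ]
PQ =
[        7        -4 ]
[      -13        -8 ]

Matrix multiplication: (PQ)[i][j] = sum over k of P[i][k] * Q[k][j].
  (PQ)[0][0] = (2)*(4) + (-1)*(1) = 7
  (PQ)[0][1] = (2)*(-1) + (-1)*(2) = -4
  (PQ)[1][0] = (-2)*(4) + (-5)*(1) = -13
  (PQ)[1][1] = (-2)*(-1) + (-5)*(2) = -8
PQ =
[        7        -4 ]
[      -13        -8 ]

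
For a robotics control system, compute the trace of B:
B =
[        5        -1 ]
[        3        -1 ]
tr(B) = 5 - 1 = 4

The trace of a square matrix is the sum of its diagonal entries.
Diagonal entries of B: B[0][0] = 5, B[1][1] = -1.
tr(B) = 5 - 1 = 4.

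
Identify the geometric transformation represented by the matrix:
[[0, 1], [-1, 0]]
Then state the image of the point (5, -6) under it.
rotation by 90° clockwise (i.e., 270° counterclockwise); image of (5, -6) is (-6, -5)

This matches the form [[cos θ, -sin θ], [sin θ, cos θ]] of a rotation matrix; reading off cos θ and sin θ gives the angle.
The matrix [[0, 1], [-1, 0]] represents: rotation by 90° clockwise (i.e., 270° counterclockwise).
Applying it to (5, -6): [0·5 + 1·-6, -1·5 + 0·-6] = (-6, -5).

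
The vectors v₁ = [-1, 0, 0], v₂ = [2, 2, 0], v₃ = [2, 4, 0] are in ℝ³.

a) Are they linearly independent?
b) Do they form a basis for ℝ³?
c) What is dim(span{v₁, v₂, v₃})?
Not independent, not a basis, dim(span) = 2

Check whether v₃ can be written as a linear combination of v₁ and v₂.
v₃ = (2)·v₁ + (2)·v₂ = [2, 4, 0], so the three vectors are linearly dependent.
Thus they do not form a basis for ℝ³, and dim(span{v₁, v₂, v₃}) = 2 (spanned by v₁ and v₂).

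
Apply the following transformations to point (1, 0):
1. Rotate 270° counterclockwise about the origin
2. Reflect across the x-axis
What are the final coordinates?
(0, 1)

Step 1: Rotate 270° → (0, -1)
Step 2: Reflect across the x-axis → (0, 1)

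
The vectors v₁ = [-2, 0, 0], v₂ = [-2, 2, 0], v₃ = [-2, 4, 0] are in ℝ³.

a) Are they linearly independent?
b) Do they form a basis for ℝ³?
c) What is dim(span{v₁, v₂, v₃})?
Not independent, not a basis, dim(span) = 2

Check whether v₃ can be written as a linear combination of v₁ and v₂.
v₃ = (-1)·v₁ + (2)·v₂ = [-2, 4, 0], so the three vectors are linearly dependent.
Thus they do not form a basis for ℝ³, and dim(span{v₁, v₂, v₃}) = 2 (spanned by v₁ and v₂).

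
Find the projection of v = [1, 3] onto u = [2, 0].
[1, 0]

The projection of v onto u is proj_u(v) = ((v·u) / (u·u)) · u.
v·u = (1)*(2) + (3)*(0) = 2.
u·u = (2)*(2) + (0)*(0) = 4.
coefficient = 2 / 4 = 1/2.
proj_u(v) = 1/2 · [2, 0] = [1, 0].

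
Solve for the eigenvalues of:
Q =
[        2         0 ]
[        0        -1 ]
λ = -1, 2

Solve det(Q - λI) = 0. For a 2×2 matrix the characteristic equation is λ² - (trace)λ + det = 0.
trace(Q) = a + d = 2 - 1 = 1.
det(Q) = a*d - b*c = (2)*(-1) - (0)*(0) = -2 - 0 = -2.
Characteristic equation: λ² - (1)λ + (-2) = 0.
Discriminant = (1)² - 4*(-2) = 1 + 8 = 9.
λ = (1 ± √9) / 2 = (1 ± 3) / 2 = -1, 2.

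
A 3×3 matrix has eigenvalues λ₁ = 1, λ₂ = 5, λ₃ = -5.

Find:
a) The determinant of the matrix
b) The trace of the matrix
det = -25, trace = 1

Two standard eigenvalue identities:
- det(A) equals the product of the eigenvalues (counted with multiplicity).
- trace(A) equals the sum of the eigenvalues.
det(A) = (1)*(5)*(-5) = -25.
trace(A) = 1 + 5 - 5 = 1.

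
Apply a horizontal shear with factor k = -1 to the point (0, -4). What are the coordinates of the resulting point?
(4, -4)

Shear matrix for horizontal shear with factor k = -1:
[[1, -1], [0, 1]]
Result: (0, -4) → (4, -4)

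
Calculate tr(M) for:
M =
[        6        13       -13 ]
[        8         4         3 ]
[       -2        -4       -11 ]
tr(M) = 6 + 4 - 11 = -1

The trace of a square matrix is the sum of its diagonal entries.
Diagonal entries of M: M[0][0] = 6, M[1][1] = 4, M[2][2] = -11.
tr(M) = 6 + 4 - 11 = -1.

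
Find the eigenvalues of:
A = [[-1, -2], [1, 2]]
λ = 0, 1

Solve det(A - λI) = 0. For a 2×2 matrix this is λ² - (trace)λ + det = 0.
trace(A) = -1 + 2 = 1.
det(A) = (-1)*(2) - (-2)*(1) = -2 + 2 = 0.
Characteristic equation: λ² - (1)λ + (0) = 0.
Discriminant: (1)² - 4*(0) = 1 - 0 = 1.
Roots: λ = (1 ± √1) / 2 = 0, 1.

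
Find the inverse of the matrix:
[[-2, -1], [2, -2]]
[[-1/3, 1/6], [-1/3, -1/3]]

For [[a,b],[c,d]], inverse = (1/det)·[[d,-b],[-c,a]]
det = -2·-2 - -1·2 = 6
Inverse = (1/6)·[[-2, 1], [-2, -2]]
        = [[-1/3, 1/6], [-1/3, -1/3]]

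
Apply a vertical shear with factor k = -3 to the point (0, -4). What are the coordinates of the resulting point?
(0, -4)

Shear matrix for vertical shear with factor k = -3:
[[1, 0], [-3, 1]]
Result: (0, -4) → (0, -4)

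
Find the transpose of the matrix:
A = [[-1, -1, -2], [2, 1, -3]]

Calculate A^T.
[[-1, 2], [-1, 1], [-2, -3]]

The transpose sends entry (i,j) to (j,i); rows become columns.
Row 0 of A: [-1, -1, -2] -> column 0 of A^T.
Row 1 of A: [2, 1, -3] -> column 1 of A^T.
A^T = [[-1, 2], [-1, 1], [-2, -3]]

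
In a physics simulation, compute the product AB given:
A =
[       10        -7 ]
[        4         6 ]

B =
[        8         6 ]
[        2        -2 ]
AB =
[       66        74 ]
[       44        12 ]

Matrix multiplication: (AB)[i][j] = sum over k of A[i][k] * B[k][j].
  (AB)[0][0] = (10)*(8) + (-7)*(2) = 66
  (AB)[0][1] = (10)*(6) + (-7)*(-2) = 74
  (AB)[1][0] = (4)*(8) + (6)*(2) = 44
  (AB)[1][1] = (4)*(6) + (6)*(-2) = 12
AB =
[       66        74 ]
[       44        12 ]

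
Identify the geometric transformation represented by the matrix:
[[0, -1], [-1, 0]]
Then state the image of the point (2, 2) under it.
reflection across the line y = -x; image of (2, 2) is (-2, -2)

This is a symmetric orthogonal matrix with determinant -1, which characterizes a reflection in ℝ².
The matrix [[0, -1], [-1, 0]] represents: reflection across the line y = -x.
Applying it to (2, 2): [0·2 + -1·2, -1·2 + 0·2] = (-2, -2).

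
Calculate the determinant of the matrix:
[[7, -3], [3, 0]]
9

For a 2×2 matrix [[a, b], [c, d]], det = ad - bc
det = (7)(0) - (-3)(3) = 0 - -9 = 9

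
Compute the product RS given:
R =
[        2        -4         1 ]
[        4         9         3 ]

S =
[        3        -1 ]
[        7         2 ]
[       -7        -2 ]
RS =
[      -29       -12 ]
[       54         8 ]

Matrix multiplication: (RS)[i][j] = sum over k of R[i][k] * S[k][j].
  (RS)[0][0] = (2)*(3) + (-4)*(7) + (1)*(-7) = -29
  (RS)[0][1] = (2)*(-1) + (-4)*(2) + (1)*(-2) = -12
  (RS)[1][0] = (4)*(3) + (9)*(7) + (3)*(-7) = 54
  (RS)[1][1] = (4)*(-1) + (9)*(2) + (3)*(-2) = 8
RS =
[      -29       -12 ]
[       54         8 ]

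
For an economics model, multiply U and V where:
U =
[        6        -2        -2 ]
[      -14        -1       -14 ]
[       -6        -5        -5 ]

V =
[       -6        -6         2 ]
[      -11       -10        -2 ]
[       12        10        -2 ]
UV =
[      -38       -36        20 ]
[      -73       -46         2 ]
[       31        36         8 ]

Matrix multiplication: (UV)[i][j] = sum over k of U[i][k] * V[k][j].
  (UV)[0][0] = (6)*(-6) + (-2)*(-11) + (-2)*(12) = -38
  (UV)[0][1] = (6)*(-6) + (-2)*(-10) + (-2)*(10) = -36
  (UV)[0][2] = (6)*(2) + (-2)*(-2) + (-2)*(-2) = 20
  (UV)[1][0] = (-14)*(-6) + (-1)*(-11) + (-14)*(12) = -73
  (UV)[1][1] = (-14)*(-6) + (-1)*(-10) + (-14)*(10) = -46
  (UV)[1][2] = (-14)*(2) + (-1)*(-2) + (-14)*(-2) = 2
  (UV)[2][0] = (-6)*(-6) + (-5)*(-11) + (-5)*(12) = 31
  (UV)[2][1] = (-6)*(-6) + (-5)*(-10) + (-5)*(10) = 36
  (UV)[2][2] = (-6)*(2) + (-5)*(-2) + (-5)*(-2) = 8
UV =
[      -38       -36        20 ]
[      -73       -46         2 ]
[       31        36         8 ]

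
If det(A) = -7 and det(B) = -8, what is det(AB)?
56

Use the multiplicative property of determinants: det(AB) = det(A)*det(B).
det(AB) = (-7)*(-8) = 56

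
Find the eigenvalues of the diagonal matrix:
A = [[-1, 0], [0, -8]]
λ₁ = -1, λ₂ = -8

The characteristic polynomial of A is det(A - λI) = (-1 - λ)(-8 - λ) = 0.
The roots are λ = -1 and λ = -8, so the eigenvalues are the diagonal entries.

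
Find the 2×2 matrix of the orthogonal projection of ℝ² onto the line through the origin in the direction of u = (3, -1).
[[9/10, -3/10], [-3/10, 1/10]]

The orthogonal projection onto the line spanned by a nonzero vector u = (a, b) has matrix P = (u uᵀ) / (uᵀ u) = (1/(a² + b²)) · [[a², ab], [ab, b²]].
Here u = (3, -1), so a² + b² = 9 + 1 = 10.
P = (1/10) · [[9, -3], [-3, 1]] = [[9/10, -3/10], [-3/10, 1/10]].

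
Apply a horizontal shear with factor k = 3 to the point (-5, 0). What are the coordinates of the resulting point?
(-5, 0)

Shear matrix for horizontal shear with factor k = 3:
[[1, 3], [0, 1]]
Result: (-5, 0) → (-5, 0)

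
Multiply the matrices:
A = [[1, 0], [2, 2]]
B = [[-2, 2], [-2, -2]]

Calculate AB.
[[-2, 2], [-8, 0]]

Each entry (i,j) of AB = sum over k of A[i][k]*B[k][j].
(AB)[0][0] = (1)*(-2) + (0)*(-2) = -2
(AB)[0][1] = (1)*(2) + (0)*(-2) = 2
(AB)[1][0] = (2)*(-2) + (2)*(-2) = -8
(AB)[1][1] = (2)*(2) + (2)*(-2) = 0
AB = [[-2, 2], [-8, 0]]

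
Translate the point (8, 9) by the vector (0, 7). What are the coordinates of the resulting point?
(8, 16)

Translation by (0, 7):
x' = 8 + 0 = 8
y' = 9 + 7 = 16
Homogeneous matrix: [[1, 0, 0], [0, 1, 7], [0, 0, 1]]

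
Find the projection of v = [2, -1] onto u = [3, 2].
[12/13, 8/13]

The projection of v onto u is proj_u(v) = ((v·u) / (u·u)) · u.
v·u = (2)*(3) + (-1)*(2) = 4.
u·u = (3)*(3) + (2)*(2) = 13.
coefficient = 4 / 13 = 4/13.
proj_u(v) = 4/13 · [3, 2] = [12/13, 8/13].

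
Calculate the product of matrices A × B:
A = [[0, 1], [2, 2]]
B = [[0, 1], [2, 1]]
[[2, 1], [4, 4]]

Matrix multiplication:
C[0][0] = 0×0 + 1×2 = 2
C[0][1] = 0×1 + 1×1 = 1
C[1][0] = 2×0 + 2×2 = 4
C[1][1] = 2×1 + 2×1 = 4
Result: [[2, 1], [4, 4]]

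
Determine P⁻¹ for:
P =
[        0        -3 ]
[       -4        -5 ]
det(P) = -12
P⁻¹ =
[     5/12      -1/4 ]
[     -1/3         0 ]

For a 2×2 matrix P = [[a, b], [c, d]] with det(P) ≠ 0, P⁻¹ = (1/det(P)) * [[d, -b], [-c, a]].
det(P) = (0)*(-5) - (-3)*(-4) = 0 - 12 = -12.
P⁻¹ = (1/-12) * [[-5, 3], [4, 0]].
Dividing each entry by -12 and reducing:
P⁻¹ =
[     5/12      -1/4 ]
[     -1/3         0 ]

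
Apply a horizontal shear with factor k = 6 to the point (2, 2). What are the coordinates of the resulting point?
(14, 2)

Shear matrix for horizontal shear with factor k = 6:
[[1, 6], [0, 1]]
Result: (2, 2) → (14, 2)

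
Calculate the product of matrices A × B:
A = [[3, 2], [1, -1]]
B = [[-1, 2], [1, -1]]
[[-1, 4], [-2, 3]]

Matrix multiplication:
C[0][0] = 3×-1 + 2×1 = -1
C[0][1] = 3×2 + 2×-1 = 4
C[1][0] = 1×-1 + -1×1 = -2
C[1][1] = 1×2 + -1×-1 = 3
Result: [[-1, 4], [-2, 3]]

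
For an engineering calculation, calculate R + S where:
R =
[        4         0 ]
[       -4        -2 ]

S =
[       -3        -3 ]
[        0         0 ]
R + S =
[        1        -3 ]
[       -4        -2 ]

Matrix addition is elementwise: (R+S)[i][j] = R[i][j] + S[i][j].
  (R+S)[0][0] = (4) + (-3) = 1
  (R+S)[0][1] = (0) + (-3) = -3
  (R+S)[1][0] = (-4) + (0) = -4
  (R+S)[1][1] = (-2) + (0) = -2
R + S =
[        1        -3 ]
[       -4        -2 ]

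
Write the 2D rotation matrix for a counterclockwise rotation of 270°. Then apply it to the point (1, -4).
R = [[0, 1], [-1, 0]]; R·(1, -4) = (-4, -1)

Rotation matrix formula: R(θ) = [[cos θ, -sin θ], [sin θ, cos θ]]
For θ = 270°:
cos(270°) = 0
sin(270°) = -1
R = [[0, 1], [-1, 0]]
Apply to (1, -4): [0·1 + (1)·-4, -1·1 + 0·-4] = (-4, -1)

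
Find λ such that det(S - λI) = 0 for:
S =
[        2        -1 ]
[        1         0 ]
λ = 1, 1

Solve det(S - λI) = 0. For a 2×2 matrix the characteristic equation is λ² - (trace)λ + det = 0.
trace(S) = a + d = 2 + 0 = 2.
det(S) = a*d - b*c = (2)*(0) - (-1)*(1) = 0 + 1 = 1.
Characteristic equation: λ² - (2)λ + (1) = 0.
Discriminant = (2)² - 4*(1) = 4 - 4 = 0.
λ = (2 ± √0) / 2 = (2 ± 0) / 2 = 1, 1.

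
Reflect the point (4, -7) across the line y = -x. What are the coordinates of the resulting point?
(7, -4)

Reflection across line y = -x: (4, -7) → (7, -4)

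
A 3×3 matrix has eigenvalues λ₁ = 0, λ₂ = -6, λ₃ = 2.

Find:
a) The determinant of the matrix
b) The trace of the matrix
det = 0, trace = -4

Two standard eigenvalue identities:
- det(A) equals the product of the eigenvalues (counted with multiplicity).
- trace(A) equals the sum of the eigenvalues.
det(A) = (0)*(-6)*(2) = 0.
trace(A) = 0 - 6 + 2 = -4.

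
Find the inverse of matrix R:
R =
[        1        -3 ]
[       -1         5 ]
det(R) = 2
R⁻¹ =
[      5/2       3/2 ]
[      1/2       1/2 ]

For a 2×2 matrix R = [[a, b], [c, d]] with det(R) ≠ 0, R⁻¹ = (1/det(R)) * [[d, -b], [-c, a]].
det(R) = (1)*(5) - (-3)*(-1) = 5 - 3 = 2.
R⁻¹ = (1/2) * [[5, 3], [1, 1]].
Dividing each entry by 2 and reducing:
R⁻¹ =
[      5/2       3/2 ]
[      1/2       1/2 ]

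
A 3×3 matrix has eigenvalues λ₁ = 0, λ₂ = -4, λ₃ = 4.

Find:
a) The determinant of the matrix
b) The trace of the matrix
det = 0, trace = 0

Two standard eigenvalue identities:
- det(A) equals the product of the eigenvalues (counted with multiplicity).
- trace(A) equals the sum of the eigenvalues.
det(A) = (0)*(-4)*(4) = 0.
trace(A) = 0 - 4 + 4 = 0.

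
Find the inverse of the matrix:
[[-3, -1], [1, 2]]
[[-2/5, -1/5], [1/5, 3/5]]

For [[a,b],[c,d]], inverse = (1/det)·[[d,-b],[-c,a]]
det = -3·2 - -1·1 = -5
Inverse = (1/-5)·[[2, 1], [-1, -3]]
        = [[-2/5, -1/5], [1/5, 3/5]]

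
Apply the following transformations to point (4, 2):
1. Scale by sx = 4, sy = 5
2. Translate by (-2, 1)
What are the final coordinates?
(14, 11)

Step 1: Scale (4, 2) by (sx, sy) = (4, 5) → (16, 10)
Step 2: Translate by (-2, 1) → (14, 11)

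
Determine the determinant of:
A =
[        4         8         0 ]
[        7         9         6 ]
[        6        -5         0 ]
det(A) = 408

Expand along row 0 (cofactor expansion): det(A) = a*(e*i - f*h) - b*(d*i - f*g) + c*(d*h - e*g), where the 3×3 is [[a, b, c], [d, e, f], [g, h, i]].
Minor M_00 = (9)*(0) - (6)*(-5) = 0 + 30 = 30.
Minor M_01 = (7)*(0) - (6)*(6) = 0 - 36 = -36.
Minor M_02 = (7)*(-5) - (9)*(6) = -35 - 54 = -89.
det(A) = (4)*(30) - (8)*(-36) + (0)*(-89) = 120 + 288 + 0 = 408.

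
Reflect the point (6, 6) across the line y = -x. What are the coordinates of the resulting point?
(-6, -6)

Reflection across line y = -x: (6, 6) → (-6, -6)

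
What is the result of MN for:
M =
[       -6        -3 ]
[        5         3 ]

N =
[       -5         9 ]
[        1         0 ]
MN =
[       27       -54 ]
[      -22        45 ]

Matrix multiplication: (MN)[i][j] = sum over k of M[i][k] * N[k][j].
  (MN)[0][0] = (-6)*(-5) + (-3)*(1) = 27
  (MN)[0][1] = (-6)*(9) + (-3)*(0) = -54
  (MN)[1][0] = (5)*(-5) + (3)*(1) = -22
  (MN)[1][1] = (5)*(9) + (3)*(0) = 45
MN =
[       27       -54 ]
[      -22        45 ]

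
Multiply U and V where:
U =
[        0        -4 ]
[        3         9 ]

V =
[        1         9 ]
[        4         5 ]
UV =
[      -16       -20 ]
[       39        72 ]

Matrix multiplication: (UV)[i][j] = sum over k of U[i][k] * V[k][j].
  (UV)[0][0] = (0)*(1) + (-4)*(4) = -16
  (UV)[0][1] = (0)*(9) + (-4)*(5) = -20
  (UV)[1][0] = (3)*(1) + (9)*(4) = 39
  (UV)[1][1] = (3)*(9) + (9)*(5) = 72
UV =
[      -16       -20 ]
[       39        72 ]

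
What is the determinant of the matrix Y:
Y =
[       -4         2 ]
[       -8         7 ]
det(Y) = -12

For a 2×2 matrix [[a, b], [c, d]], det = a*d - b*c.
det(Y) = (-4)*(7) - (2)*(-8) = -28 + 16 = -12.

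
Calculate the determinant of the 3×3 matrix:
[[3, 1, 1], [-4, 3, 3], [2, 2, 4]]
26

Expansion along first row:
det = 3·det([[3,3],[2,4]]) - 1·det([[-4,3],[2,4]]) + 1·det([[-4,3],[2,2]])
    = 3·(3·4 - 3·2) - 1·(-4·4 - 3·2) + 1·(-4·2 - 3·2)
    = 3·6 - 1·-22 + 1·-14
    = 18 + 22 + -14 = 26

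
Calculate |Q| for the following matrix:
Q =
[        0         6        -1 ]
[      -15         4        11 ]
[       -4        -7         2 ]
det(Q) = -205

Expand along row 0 (cofactor expansion): det(Q) = a*(e*i - f*h) - b*(d*i - f*g) + c*(d*h - e*g), where the 3×3 is [[a, b, c], [d, e, f], [g, h, i]].
Minor M_00 = (4)*(2) - (11)*(-7) = 8 + 77 = 85.
Minor M_01 = (-15)*(2) - (11)*(-4) = -30 + 44 = 14.
Minor M_02 = (-15)*(-7) - (4)*(-4) = 105 + 16 = 121.
det(Q) = (0)*(85) - (6)*(14) + (-1)*(121) = 0 - 84 - 121 = -205.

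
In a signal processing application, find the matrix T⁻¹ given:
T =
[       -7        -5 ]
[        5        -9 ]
det(T) = 88
T⁻¹ =
[    -9/88      5/88 ]
[    -5/88     -7/88 ]

For a 2×2 matrix T = [[a, b], [c, d]] with det(T) ≠ 0, T⁻¹ = (1/det(T)) * [[d, -b], [-c, a]].
det(T) = (-7)*(-9) - (-5)*(5) = 63 + 25 = 88.
T⁻¹ = (1/88) * [[-9, 5], [-5, -7]].
Dividing each entry by 88 and reducing:
T⁻¹ =
[    -9/88      5/88 ]
[    -5/88     -7/88 ]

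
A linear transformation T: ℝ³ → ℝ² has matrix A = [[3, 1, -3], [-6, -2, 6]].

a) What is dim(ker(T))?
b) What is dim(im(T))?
dim(ker) = 2, dim(im) = 1

Observe that row 2 = -2 × row 1 (so the rows are linearly dependent).
Thus rank(A) = 1 (only one linearly independent row).
dim(im(T)) = rank(A) = 1.
By the rank-nullity theorem applied to T: ℝ³ → ℝ², rank(A) + nullity(A) = 3 (the domain dimension), so dim(ker(T)) = 3 - 1 = 2.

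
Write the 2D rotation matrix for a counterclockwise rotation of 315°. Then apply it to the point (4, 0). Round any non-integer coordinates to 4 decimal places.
R = [[√2/2, √2/2], [-√2/2, √2/2]]; R·(4, 0) = (2.8284, -2.8284)

Rotation matrix formula: R(θ) = [[cos θ, -sin θ], [sin θ, cos θ]]
For θ = 315°:
cos(315°) = √2/2
sin(315°) = -√2/2
R = [[√2/2, √2/2], [-√2/2, √2/2]]
Apply to (4, 0): [√2/2·4 + (√2/2)·0, -√2/2·4 + √2/2·0] = (2.8284, -2.8284)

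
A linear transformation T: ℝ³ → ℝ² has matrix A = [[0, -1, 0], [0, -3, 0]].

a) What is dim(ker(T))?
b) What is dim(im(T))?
dim(ker) = 2, dim(im) = 1

Observe that row 2 = 3 × row 1 (so the rows are linearly dependent).
Thus rank(A) = 1 (only one linearly independent row).
dim(im(T)) = rank(A) = 1.
By the rank-nullity theorem applied to T: ℝ³ → ℝ², rank(A) + nullity(A) = 3 (the domain dimension), so dim(ker(T)) = 3 - 1 = 2.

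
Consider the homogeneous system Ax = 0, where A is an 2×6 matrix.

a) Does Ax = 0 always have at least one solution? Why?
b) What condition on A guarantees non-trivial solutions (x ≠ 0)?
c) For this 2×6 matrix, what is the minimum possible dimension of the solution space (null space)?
a) Yes, x = 0 is always a solution. b) When A has linearly dependent columns (rank < n). c) Minimum nullity = 4.

a) x = 0 satisfies A·0 = 0, so the zero vector is always a solution.
b) Non-trivial solutions exist iff the columns of A are linearly dependent, equivalently rank(A) < n (the number of columns).
c) By rank-nullity, rank(A) + nullity(A) = n = 6. Since A has only 2 rows, rank(A) ≤ 2, so nullity(A) ≥ 6 - 2 = 4.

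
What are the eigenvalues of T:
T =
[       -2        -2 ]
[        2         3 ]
λ = -1, 2

Solve det(T - λI) = 0. For a 2×2 matrix the characteristic equation is λ² - (trace)λ + det = 0.
trace(T) = a + d = -2 + 3 = 1.
det(T) = a*d - b*c = (-2)*(3) - (-2)*(2) = -6 + 4 = -2.
Characteristic equation: λ² - (1)λ + (-2) = 0.
Discriminant = (1)² - 4*(-2) = 1 + 8 = 9.
λ = (1 ± √9) / 2 = (1 ± 3) / 2 = -1, 2.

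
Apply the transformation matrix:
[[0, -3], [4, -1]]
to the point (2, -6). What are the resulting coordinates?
(18, 14)

Matrix multiplication:
[[0, -3], [4, -1]] × [2, -6]ᵀ
= [0×2 + -3×-6, 4×2 + -1×-6]ᵀ
= [18.0000, 14.0000]ᵀ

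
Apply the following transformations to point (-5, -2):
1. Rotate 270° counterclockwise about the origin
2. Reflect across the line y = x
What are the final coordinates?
(5, -2)

Step 1: Rotate 270° → (-2, 5)
Step 2: Reflect across the line y = x → (5, -2)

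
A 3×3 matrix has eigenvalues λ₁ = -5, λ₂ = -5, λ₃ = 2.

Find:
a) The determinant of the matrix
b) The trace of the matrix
det = 50, trace = -8

Two standard eigenvalue identities:
- det(A) equals the product of the eigenvalues (counted with multiplicity).
- trace(A) equals the sum of the eigenvalues.
det(A) = (-5)*(-5)*(2) = 50.
trace(A) = -5 - 5 + 2 = -8.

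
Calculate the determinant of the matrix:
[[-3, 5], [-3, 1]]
12

For a 2×2 matrix [[a, b], [c, d]], det = ad - bc
det = (-3)(1) - (5)(-3) = -3 - -15 = 12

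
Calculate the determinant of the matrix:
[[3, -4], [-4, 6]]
2

For a 2×2 matrix [[a, b], [c, d]], det = ad - bc
det = (3)(6) - (-4)(-4) = 18 - 16 = 2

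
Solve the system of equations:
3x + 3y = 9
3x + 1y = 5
x = 1, y = 2

Use elimination (row reduction):
Equation 1: 3x + 3y = 9.
Equation 2: 3x + 1y = 5.
Multiply Eq1 by 3 and Eq2 by 3: 9x + 9y = 27;  9x + 3y = 15.
Subtract: (-6)y = -12, so y = 2.
Back-substitute into Eq1: 3x + 3*(2) = 9, so x = 1.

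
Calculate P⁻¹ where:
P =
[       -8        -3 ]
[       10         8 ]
det(P) = -34
P⁻¹ =
[    -4/17     -3/34 ]
[     5/17      4/17 ]

For a 2×2 matrix P = [[a, b], [c, d]] with det(P) ≠ 0, P⁻¹ = (1/det(P)) * [[d, -b], [-c, a]].
det(P) = (-8)*(8) - (-3)*(10) = -64 + 30 = -34.
P⁻¹ = (1/-34) * [[8, 3], [-10, -8]].
Dividing each entry by -34 and reducing:
P⁻¹ =
[    -4/17     -3/34 ]
[     5/17      4/17 ]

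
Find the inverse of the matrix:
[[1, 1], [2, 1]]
[[-1, 1], [2, -1]]

For [[a,b],[c,d]], inverse = (1/det)·[[d,-b],[-c,a]]
det = 1·1 - 1·2 = -1
Inverse = (1/-1)·[[1, -1], [-2, 1]]
        = [[-1, 1], [2, -1]]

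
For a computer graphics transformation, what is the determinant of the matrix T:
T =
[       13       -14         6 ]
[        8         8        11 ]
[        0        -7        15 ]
det(T) = 3905

Expand along row 0 (cofactor expansion): det(T) = a*(e*i - f*h) - b*(d*i - f*g) + c*(d*h - e*g), where the 3×3 is [[a, b, c], [d, e, f], [g, h, i]].
Minor M_00 = (8)*(15) - (11)*(-7) = 120 + 77 = 197.
Minor M_01 = (8)*(15) - (11)*(0) = 120 - 0 = 120.
Minor M_02 = (8)*(-7) - (8)*(0) = -56 - 0 = -56.
det(T) = (13)*(197) - (-14)*(120) + (6)*(-56) = 2561 + 1680 - 336 = 3905.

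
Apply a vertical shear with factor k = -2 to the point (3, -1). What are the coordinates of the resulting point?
(3, -7)

Shear matrix for vertical shear with factor k = -2:
[[1, 0], [-2, 1]]
Result: (3, -1) → (3, -7)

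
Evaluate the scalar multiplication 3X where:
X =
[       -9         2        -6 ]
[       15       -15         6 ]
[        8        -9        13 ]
3X =
[      -27         6       -18 ]
[       45       -45        18 ]
[       24       -27        39 ]

Scalar multiplication is elementwise: (3X)[i][j] = 3 * X[i][j].
  (3X)[0][0] = 3 * (-9) = -27
  (3X)[0][1] = 3 * (2) = 6
  (3X)[0][2] = 3 * (-6) = -18
  (3X)[1][0] = 3 * (15) = 45
  (3X)[1][1] = 3 * (-15) = -45
  (3X)[1][2] = 3 * (6) = 18
  (3X)[2][0] = 3 * (8) = 24
  (3X)[2][1] = 3 * (-9) = -27
  (3X)[2][2] = 3 * (13) = 39
3X =
[      -27         6       -18 ]
[       45       -45        18 ]
[       24       -27        39 ]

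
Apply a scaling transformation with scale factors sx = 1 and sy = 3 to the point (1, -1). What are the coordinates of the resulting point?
(1, -3)

Scaling matrix:
[[1, 0], [0, 3]]
Result: (1 × 1, -1 × 3) = (1, -3)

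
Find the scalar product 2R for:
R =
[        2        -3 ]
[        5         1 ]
2R =
[        4        -6 ]
[       10         2 ]

Scalar multiplication is elementwise: (2R)[i][j] = 2 * R[i][j].
  (2R)[0][0] = 2 * (2) = 4
  (2R)[0][1] = 2 * (-3) = -6
  (2R)[1][0] = 2 * (5) = 10
  (2R)[1][1] = 2 * (1) = 2
2R =
[        4        -6 ]
[       10         2 ]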